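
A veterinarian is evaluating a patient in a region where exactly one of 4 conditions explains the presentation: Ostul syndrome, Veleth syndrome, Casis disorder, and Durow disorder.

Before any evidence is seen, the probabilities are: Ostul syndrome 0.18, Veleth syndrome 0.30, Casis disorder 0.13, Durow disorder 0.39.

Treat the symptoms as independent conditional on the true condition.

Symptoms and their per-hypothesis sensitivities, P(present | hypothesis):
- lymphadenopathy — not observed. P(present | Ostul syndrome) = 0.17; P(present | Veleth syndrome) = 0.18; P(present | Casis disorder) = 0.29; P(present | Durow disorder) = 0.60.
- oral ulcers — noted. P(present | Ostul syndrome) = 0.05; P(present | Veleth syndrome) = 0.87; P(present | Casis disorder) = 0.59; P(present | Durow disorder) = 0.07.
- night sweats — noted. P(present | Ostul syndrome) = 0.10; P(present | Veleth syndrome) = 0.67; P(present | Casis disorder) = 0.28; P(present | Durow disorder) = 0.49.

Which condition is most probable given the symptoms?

By Bayes' rule with conditional independence, the unnormalized weight for each hypothesis is prior × ∏ likelihoods (using 1 − P(present | H) for each absent symptom):
  Ostul syndrome: 0.18 × (1 − 0.17) × 0.05 × 0.10 = 0.000747
  Veleth syndrome: 0.30 × (1 − 0.18) × 0.87 × 0.67 = 0.14339
  Casis disorder: 0.13 × (1 − 0.29) × 0.59 × 0.28 = 0.015248
  Durow disorder: 0.39 × (1 − 0.60) × 0.07 × 0.49 = 0.0053508
Normalizing constant Z = 0.000747 + 0.14339 + 0.015248 + 0.0053508 = 0.16474.
P(Ostul syndrome | evidence) ≈ 0.000747 / 0.16474 ≈ 0.005
P(Veleth syndrome | evidence) ≈ 0.14339 / 0.16474 ≈ 0.870
P(Casis disorder | evidence) ≈ 0.015248 / 0.16474 ≈ 0.093
P(Durow disorder | evidence) ≈ 0.0053508 / 0.16474 ≈ 0.032
The largest is 0.870, so Veleth syndrome is most probable.

Veleth syndrome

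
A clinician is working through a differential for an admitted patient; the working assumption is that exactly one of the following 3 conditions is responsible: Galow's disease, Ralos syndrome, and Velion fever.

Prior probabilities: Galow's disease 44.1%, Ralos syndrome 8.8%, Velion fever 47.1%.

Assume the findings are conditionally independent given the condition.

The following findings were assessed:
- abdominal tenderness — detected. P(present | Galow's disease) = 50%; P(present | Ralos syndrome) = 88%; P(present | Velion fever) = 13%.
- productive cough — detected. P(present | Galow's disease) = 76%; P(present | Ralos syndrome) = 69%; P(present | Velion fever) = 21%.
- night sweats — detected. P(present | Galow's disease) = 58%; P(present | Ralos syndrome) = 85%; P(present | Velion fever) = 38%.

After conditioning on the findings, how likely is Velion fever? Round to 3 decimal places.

0.033

Multiply each prior by the joint likelihood of the evidence pattern:
  Galow's disease: 0.441 × 0.50 × 0.76 × 0.58 = 0.097196
  Ralos syndrome: 0.088 × 0.88 × 0.69 × 0.85 = 0.045419
  Velion fever: 0.471 × 0.13 × 0.21 × 0.38 = 0.0048862
Marginal likelihood of the evidence = 0.1475.
P(Velion fever | evidence) = 0.0048862 / 0.1475 ≈ 0.033.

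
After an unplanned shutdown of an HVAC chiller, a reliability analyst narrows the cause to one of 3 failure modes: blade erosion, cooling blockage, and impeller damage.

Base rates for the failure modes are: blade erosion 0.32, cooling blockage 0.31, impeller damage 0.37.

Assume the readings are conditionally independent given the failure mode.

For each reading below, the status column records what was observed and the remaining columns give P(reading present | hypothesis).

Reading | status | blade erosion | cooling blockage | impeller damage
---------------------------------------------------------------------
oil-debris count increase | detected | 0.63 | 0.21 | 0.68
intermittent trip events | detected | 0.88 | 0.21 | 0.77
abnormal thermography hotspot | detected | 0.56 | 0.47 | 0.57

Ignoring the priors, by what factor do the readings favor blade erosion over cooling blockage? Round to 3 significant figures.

15.0

The Bayes factor is the ratio of the joint likelihoods of the reading pattern under the two hypotheses.
  blade erosion: 0.63 × 0.88 × 0.56 = 0.31046
  cooling blockage: 0.21 × 0.21 × 0.47 = 0.020727
Bayes factor = 0.31046 / 0.020727 ≈ 15.0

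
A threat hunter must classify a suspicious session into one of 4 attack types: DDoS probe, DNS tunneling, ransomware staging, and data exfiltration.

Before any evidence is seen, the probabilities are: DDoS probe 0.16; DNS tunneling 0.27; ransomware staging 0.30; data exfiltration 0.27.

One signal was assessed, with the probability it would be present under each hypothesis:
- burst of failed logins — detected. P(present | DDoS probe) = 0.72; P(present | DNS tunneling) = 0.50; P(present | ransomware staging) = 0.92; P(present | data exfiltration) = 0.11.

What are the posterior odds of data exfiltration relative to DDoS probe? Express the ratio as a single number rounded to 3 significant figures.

0.258

Posterior odds equal prior odds times the likelihood ratio; only the two competing hypotheses matter.
  data exfiltration: 0.27 × 0.11 = 0.0297
  DDoS probe: 0.16 × 0.72 = 0.1152
Posterior odds = 0.0297 / 0.1152 ≈ 0.258.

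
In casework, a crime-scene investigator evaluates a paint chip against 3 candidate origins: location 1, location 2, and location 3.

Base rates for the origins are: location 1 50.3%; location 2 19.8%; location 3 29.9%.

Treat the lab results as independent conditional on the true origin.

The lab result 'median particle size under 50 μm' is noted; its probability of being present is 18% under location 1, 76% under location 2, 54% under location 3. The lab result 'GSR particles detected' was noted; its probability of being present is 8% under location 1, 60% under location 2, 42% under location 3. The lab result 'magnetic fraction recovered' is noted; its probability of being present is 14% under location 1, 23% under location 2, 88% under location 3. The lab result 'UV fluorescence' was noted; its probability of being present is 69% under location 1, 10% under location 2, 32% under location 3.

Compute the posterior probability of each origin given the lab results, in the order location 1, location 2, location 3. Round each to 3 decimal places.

0.032, 0.095, 0.873

By Bayes' rule with conditional independence, the unnormalized weight for each hypothesis is prior × ∏ likelihoods:
  location 1: 0.503 × 0.18 × 0.08 × 0.14 × 0.69 = 0.00069969
  location 2: 0.198 × 0.76 × 0.60 × 0.23 × 0.10 = 0.0020766
  location 3: 0.299 × 0.54 × 0.42 × 0.88 × 0.32 = 0.019096
Normalizing constant Z = 0.00069969 + 0.0020766 + 0.019096 = 0.021873.
P(location 1 | evidence) = 0.00069969 / 0.021873 ≈ 0.032
P(location 2 | evidence) = 0.0020766 / 0.021873 ≈ 0.095
P(location 3 | evidence) = 0.019096 / 0.021873 ≈ 0.873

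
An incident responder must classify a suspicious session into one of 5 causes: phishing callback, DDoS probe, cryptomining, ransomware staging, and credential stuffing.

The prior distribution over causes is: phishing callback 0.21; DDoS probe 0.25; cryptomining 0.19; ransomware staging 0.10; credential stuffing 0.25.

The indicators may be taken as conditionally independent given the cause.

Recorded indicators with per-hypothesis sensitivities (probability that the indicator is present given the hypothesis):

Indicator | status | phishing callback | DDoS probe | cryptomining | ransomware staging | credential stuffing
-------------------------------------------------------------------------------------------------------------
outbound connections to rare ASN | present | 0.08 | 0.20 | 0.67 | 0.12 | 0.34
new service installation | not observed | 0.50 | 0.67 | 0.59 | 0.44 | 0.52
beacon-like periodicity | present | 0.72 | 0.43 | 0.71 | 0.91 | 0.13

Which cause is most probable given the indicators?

cryptomining

By Bayes' rule with conditional independence, the unnormalized weight for each hypothesis is prior × ∏ likelihoods (using 1 − P(present | H) for each absent indicator):
  phishing callback: 0.21 × 0.08 × (1 − 0.50) × 0.72 = 0.006048
  DDoS probe: 0.25 × 0.20 × (1 − 0.67) × 0.43 = 0.007095
  cryptomining: 0.19 × 0.67 × (1 − 0.59) × 0.71 = 0.037057
  ransomware staging: 0.10 × 0.12 × (1 − 0.44) × 0.91 = 0.0061152
  credential stuffing: 0.25 × 0.34 × (1 − 0.52) × 0.13 = 0.005304
Normalizing constant Z = 0.006048 + 0.007095 + 0.037057 + 0.0061152 + 0.005304 = 0.061619.
P(phishing callback | evidence) ≈ 0.006048 / 0.061619 ≈ 0.098
P(DDoS probe | evidence) ≈ 0.007095 / 0.061619 ≈ 0.115
P(cryptomining | evidence) ≈ 0.037057 / 0.061619 ≈ 0.601
P(ransomware staging | evidence) ≈ 0.0061152 / 0.061619 ≈ 0.099
P(credential stuffing | evidence) ≈ 0.005304 / 0.061619 ≈ 0.086
The largest is 0.601, so cryptomining is most probable.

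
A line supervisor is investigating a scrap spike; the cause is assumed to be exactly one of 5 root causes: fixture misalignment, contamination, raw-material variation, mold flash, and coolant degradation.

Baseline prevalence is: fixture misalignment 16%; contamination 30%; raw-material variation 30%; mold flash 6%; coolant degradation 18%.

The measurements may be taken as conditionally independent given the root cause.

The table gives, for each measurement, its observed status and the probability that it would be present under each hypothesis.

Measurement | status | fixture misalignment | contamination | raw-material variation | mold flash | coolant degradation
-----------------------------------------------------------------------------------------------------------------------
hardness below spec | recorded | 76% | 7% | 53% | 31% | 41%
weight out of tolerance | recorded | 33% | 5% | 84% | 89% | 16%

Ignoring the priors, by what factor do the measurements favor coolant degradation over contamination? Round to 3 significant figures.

18.7

The Bayes factor is the ratio of the joint likelihoods of the measurement pattern under the two hypotheses.
  coolant degradation: 0.41 × 0.16 = 0.0656
  contamination: 0.07 × 0.05 = 0.0035
Bayes factor = 0.0656 / 0.0035 ≈ 18.7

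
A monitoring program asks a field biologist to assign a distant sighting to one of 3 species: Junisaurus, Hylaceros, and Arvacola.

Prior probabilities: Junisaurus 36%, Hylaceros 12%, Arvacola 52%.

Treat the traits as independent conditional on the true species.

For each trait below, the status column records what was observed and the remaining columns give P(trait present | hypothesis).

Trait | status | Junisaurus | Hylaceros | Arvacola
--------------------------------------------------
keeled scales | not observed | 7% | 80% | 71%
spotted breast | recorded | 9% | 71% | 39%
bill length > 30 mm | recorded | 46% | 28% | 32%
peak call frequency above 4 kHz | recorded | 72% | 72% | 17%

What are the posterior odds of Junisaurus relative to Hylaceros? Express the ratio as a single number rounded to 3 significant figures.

2.91

Unnormalized posterior weight (prior times the trait likelihoods) for each of the two hypotheses (using 1 − P(present | H) for each absent trait):
  Junisaurus: 0.36 × (1 − 0.07) × 0.09 × 0.46 × 0.72 = 0.0099797
  Hylaceros: 0.12 × (1 − 0.80) × 0.71 × 0.28 × 0.72 = 0.0034353
Posterior odds = 0.0099797 / 0.0034353 ≈ 2.91.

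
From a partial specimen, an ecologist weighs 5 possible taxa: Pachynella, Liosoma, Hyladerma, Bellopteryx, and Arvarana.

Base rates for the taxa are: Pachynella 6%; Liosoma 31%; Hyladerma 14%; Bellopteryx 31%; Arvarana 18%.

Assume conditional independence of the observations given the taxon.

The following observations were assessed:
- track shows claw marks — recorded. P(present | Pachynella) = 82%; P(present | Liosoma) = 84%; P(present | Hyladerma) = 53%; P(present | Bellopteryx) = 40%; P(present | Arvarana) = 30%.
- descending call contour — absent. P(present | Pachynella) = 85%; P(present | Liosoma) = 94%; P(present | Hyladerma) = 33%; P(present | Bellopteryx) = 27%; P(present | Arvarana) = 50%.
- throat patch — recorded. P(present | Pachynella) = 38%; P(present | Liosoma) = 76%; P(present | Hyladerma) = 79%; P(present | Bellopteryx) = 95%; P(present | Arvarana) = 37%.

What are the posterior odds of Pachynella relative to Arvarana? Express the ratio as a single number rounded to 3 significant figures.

0.281

The normalizing constant cancels in an odds ratio, so compute prior × likelihood for the two hypotheses only (using 1 − P(present | H) for each absent observation):
  Pachynella: 0.06 × 0.82 × (1 − 0.85) × 0.38 = 0.0028044
  Arvarana: 0.18 × 0.30 × (1 − 0.50) × 0.37 = 0.00999
Odds(Pachynella : Arvarana) = 0.0028044 / 0.00999 ≈ 0.281.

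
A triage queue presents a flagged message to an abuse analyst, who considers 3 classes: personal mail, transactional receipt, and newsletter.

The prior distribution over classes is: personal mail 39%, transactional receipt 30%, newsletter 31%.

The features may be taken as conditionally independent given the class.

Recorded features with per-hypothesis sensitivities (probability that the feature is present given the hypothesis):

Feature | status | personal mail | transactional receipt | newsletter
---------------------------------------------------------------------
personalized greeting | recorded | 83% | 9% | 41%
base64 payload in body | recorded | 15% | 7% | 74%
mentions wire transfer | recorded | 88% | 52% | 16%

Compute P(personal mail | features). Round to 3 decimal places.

0.727

For each hypothesis, the unnormalized posterior weight is prior × product of the feature likelihoods:
  personal mail: 0.39 × 0.83 × 0.15 × 0.88 = 0.042728
  transactional receipt: 0.30 × 0.09 × 0.07 × 0.52 = 0.0009828
  newsletter: 0.31 × 0.41 × 0.74 × 0.16 = 0.015049
Marginal likelihood of the evidence = 0.05876.
P(personal mail | evidence) = 0.042728 / 0.05876 ≈ 0.727.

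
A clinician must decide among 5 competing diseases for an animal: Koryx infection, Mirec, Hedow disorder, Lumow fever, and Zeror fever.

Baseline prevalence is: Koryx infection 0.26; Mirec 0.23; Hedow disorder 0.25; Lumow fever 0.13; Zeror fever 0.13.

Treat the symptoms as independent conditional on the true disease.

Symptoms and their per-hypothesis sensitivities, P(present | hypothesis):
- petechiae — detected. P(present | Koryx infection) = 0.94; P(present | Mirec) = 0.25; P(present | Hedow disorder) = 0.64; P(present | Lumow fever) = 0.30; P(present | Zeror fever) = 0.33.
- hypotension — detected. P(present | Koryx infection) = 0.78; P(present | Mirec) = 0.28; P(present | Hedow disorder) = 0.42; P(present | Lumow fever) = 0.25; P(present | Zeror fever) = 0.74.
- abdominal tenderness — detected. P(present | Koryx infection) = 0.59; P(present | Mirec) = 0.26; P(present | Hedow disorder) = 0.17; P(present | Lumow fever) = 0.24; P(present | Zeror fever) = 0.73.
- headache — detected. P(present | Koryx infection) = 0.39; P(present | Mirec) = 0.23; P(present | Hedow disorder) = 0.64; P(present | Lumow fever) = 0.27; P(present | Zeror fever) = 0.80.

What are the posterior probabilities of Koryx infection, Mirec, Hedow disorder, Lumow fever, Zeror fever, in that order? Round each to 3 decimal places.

By Bayes' rule with conditional independence, the unnormalized weight for each hypothesis is prior × ∏ likelihoods:
  Koryx infection: 0.26 × 0.94 × 0.78 × 0.59 × 0.39 = 0.043864
  Mirec: 0.23 × 0.25 × 0.28 × 0.26 × 0.23 = 0.00096278
  Hedow disorder: 0.25 × 0.64 × 0.42 × 0.17 × 0.64 = 0.0073114
  Lumow fever: 0.13 × 0.30 × 0.25 × 0.24 × 0.27 = 0.0006318
  Zeror fever: 0.13 × 0.33 × 0.74 × 0.73 × 0.80 = 0.01854
Marginal likelihood of the evidence = 0.07131.
P(Koryx infection | evidence) = 0.043864 / 0.07131 ≈ 0.615
P(Mirec | evidence) = 0.00096278 / 0.07131 ≈ 0.014
P(Hedow disorder | evidence) = 0.0073114 / 0.07131 ≈ 0.103
P(Lumow fever | evidence) = 0.0006318 / 0.07131 ≈ 0.009
P(Zeror fever | evidence) = 0.01854 / 0.07131 ≈ 0.260

0.615, 0.014, 0.103, 0.009, 0.260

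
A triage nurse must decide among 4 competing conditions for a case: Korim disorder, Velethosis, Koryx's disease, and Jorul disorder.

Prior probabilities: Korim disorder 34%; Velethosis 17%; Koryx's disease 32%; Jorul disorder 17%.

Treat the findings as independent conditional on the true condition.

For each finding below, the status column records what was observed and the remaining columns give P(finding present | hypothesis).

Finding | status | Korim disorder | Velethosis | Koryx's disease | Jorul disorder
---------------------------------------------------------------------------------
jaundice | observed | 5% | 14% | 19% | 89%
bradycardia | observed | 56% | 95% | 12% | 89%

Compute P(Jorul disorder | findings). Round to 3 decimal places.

0.774

For each hypothesis, the unnormalized posterior weight is prior × product of the finding likelihoods:
  Korim disorder: 0.34 × 0.05 × 0.56 = 0.00952
  Velethosis: 0.17 × 0.14 × 0.95 = 0.02261
  Koryx's disease: 0.32 × 0.19 × 0.12 = 0.007296
  Jorul disorder: 0.17 × 0.89 × 0.89 = 0.13466
Marginal likelihood of the evidence = 0.17408.
P(Jorul disorder | evidence) = 0.13466 / 0.17408 ≈ 0.774.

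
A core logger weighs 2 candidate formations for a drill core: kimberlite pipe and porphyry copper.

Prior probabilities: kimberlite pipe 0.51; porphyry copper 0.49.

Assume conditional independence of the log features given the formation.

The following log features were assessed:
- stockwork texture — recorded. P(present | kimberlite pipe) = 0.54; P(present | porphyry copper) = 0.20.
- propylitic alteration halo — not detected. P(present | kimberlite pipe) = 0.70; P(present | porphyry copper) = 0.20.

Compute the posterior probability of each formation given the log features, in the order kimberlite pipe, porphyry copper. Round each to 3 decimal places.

0.513, 0.487

By Bayes' rule with conditional independence, the unnormalized weight for each hypothesis is prior × ∏ likelihoods (using 1 − P(present | H) for each absent log feature):
  kimberlite pipe: 0.51 × 0.54 × (1 − 0.70) = 0.08262
  porphyry copper: 0.49 × 0.20 × (1 − 0.20) = 0.0784
The unnormalized weights sum to 0.16102.
P(kimberlite pipe | evidence) = 0.08262 / 0.16102 ≈ 0.513
P(porphyry copper | evidence) = 0.0784 / 0.16102 ≈ 0.487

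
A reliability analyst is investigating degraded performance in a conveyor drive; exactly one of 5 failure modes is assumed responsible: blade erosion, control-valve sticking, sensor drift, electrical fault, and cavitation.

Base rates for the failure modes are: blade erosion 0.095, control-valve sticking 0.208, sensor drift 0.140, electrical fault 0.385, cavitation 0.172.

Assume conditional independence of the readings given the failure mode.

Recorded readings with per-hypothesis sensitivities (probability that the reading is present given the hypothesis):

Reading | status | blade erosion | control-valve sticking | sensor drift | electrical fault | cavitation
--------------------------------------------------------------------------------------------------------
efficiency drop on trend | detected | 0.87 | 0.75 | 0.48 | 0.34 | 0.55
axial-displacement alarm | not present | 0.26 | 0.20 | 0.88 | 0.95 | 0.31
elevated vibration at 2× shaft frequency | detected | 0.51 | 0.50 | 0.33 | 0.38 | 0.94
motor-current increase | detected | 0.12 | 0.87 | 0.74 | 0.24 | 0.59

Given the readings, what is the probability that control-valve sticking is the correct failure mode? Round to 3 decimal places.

0.561

Multiply each prior by the joint likelihood of the reading pattern (using 1 − P(present | H) for each absent reading):
  blade erosion: 0.095 × 0.87 × (1 − 0.26) × 0.51 × 0.12 = 0.0037431
  control-valve sticking: 0.208 × 0.75 × (1 − 0.20) × 0.50 × 0.87 = 0.054288
  sensor drift: 0.140 × 0.48 × (1 − 0.88) × 0.33 × 0.74 = 0.0019692
  electrical fault: 0.385 × 0.34 × (1 − 0.95) × 0.38 × 0.24 = 0.0005969
  cavitation: 0.172 × 0.55 × (1 − 0.31) × 0.94 × 0.59 = 0.036201
The unnormalized weights sum to 0.096798.
P(control-valve sticking | evidence) = 0.054288 / 0.096798 ≈ 0.561.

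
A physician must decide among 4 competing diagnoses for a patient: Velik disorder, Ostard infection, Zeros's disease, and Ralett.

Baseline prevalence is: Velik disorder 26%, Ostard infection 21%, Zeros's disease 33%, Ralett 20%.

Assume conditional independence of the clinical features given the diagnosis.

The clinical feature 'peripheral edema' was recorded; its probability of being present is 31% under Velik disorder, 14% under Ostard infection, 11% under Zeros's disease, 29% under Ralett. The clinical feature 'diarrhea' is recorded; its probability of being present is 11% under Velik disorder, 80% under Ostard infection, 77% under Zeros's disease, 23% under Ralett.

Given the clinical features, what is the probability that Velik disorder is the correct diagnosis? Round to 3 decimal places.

Multiply each prior by the joint likelihood of the clinical feature pattern:
  Velik disorder: 0.26 × 0.31 × 0.11 = 0.008866
  Ostard infection: 0.21 × 0.14 × 0.80 = 0.02352
  Zeros's disease: 0.33 × 0.11 × 0.77 = 0.027951
  Ralett: 0.20 × 0.29 × 0.23 = 0.01334
Marginal likelihood of the evidence = 0.073677.
P(Velik disorder | evidence) = 0.008866 / 0.073677 ≈ 0.120.

0.120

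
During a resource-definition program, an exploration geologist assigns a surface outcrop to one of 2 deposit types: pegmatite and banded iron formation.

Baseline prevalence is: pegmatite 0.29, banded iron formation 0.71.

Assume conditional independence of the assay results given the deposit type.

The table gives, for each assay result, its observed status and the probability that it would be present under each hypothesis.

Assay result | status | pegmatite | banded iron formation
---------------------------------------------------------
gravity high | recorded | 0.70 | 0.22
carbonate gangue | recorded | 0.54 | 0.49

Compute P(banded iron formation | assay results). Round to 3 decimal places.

0.411

By Bayes' rule with conditional independence, the unnormalized weight for each hypothesis is prior × ∏ likelihoods:
  pegmatite: 0.29 × 0.70 × 0.54 = 0.10962
  banded iron formation: 0.71 × 0.22 × 0.49 = 0.076538
Normalizing constant Z = 0.10962 + 0.076538 = 0.18616.
P(banded iron formation | evidence) = 0.076538 / 0.18616 ≈ 0.411.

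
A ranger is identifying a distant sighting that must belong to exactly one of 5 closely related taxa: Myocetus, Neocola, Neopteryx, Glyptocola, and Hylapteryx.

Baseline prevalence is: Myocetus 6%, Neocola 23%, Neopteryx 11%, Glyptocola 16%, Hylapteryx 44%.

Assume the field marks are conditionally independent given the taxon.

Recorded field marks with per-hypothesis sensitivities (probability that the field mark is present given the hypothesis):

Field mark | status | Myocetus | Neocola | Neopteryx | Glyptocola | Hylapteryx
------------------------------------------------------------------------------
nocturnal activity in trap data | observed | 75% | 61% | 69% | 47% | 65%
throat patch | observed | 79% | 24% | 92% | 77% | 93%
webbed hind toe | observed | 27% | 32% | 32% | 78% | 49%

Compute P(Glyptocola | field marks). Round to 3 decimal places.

0.207

Multiply each prior by the joint likelihood of the field mark pattern:
  Myocetus: 0.06 × 0.75 × 0.79 × 0.27 = 0.0095985
  Neocola: 0.23 × 0.61 × 0.24 × 0.32 = 0.010775
  Neopteryx: 0.11 × 0.69 × 0.92 × 0.32 = 0.022345
  Glyptocola: 0.16 × 0.47 × 0.77 × 0.78 = 0.045165
  Hylapteryx: 0.44 × 0.65 × 0.93 × 0.49 = 0.13033
Marginal likelihood of the evidence = 0.21821.
P(Glyptocola | evidence) = 0.045165 / 0.21821 ≈ 0.207.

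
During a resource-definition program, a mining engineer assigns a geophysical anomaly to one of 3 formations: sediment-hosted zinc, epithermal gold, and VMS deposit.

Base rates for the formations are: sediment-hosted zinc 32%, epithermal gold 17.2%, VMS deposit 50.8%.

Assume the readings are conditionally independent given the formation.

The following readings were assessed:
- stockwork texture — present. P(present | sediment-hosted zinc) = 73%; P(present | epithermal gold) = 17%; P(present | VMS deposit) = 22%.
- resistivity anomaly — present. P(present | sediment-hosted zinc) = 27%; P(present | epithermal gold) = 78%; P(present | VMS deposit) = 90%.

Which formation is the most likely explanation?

For each hypothesis, the unnormalized posterior weight is prior × product of the reading likelihoods:
  sediment-hosted zinc: 0.320 × 0.73 × 0.27 = 0.063072
  epithermal gold: 0.172 × 0.17 × 0.78 = 0.022807
  VMS deposit: 0.508 × 0.22 × 0.90 = 0.10058
Marginal likelihood of the evidence = 0.18646.
P(sediment-hosted zinc | evidence) ≈ 0.063072 / 0.18646 ≈ 0.338
P(epithermal gold | evidence) ≈ 0.022807 / 0.18646 ≈ 0.122
P(VMS deposit | evidence) ≈ 0.10058 / 0.18646 ≈ 0.539
The largest is 0.539, so VMS deposit is most probable.

VMS deposit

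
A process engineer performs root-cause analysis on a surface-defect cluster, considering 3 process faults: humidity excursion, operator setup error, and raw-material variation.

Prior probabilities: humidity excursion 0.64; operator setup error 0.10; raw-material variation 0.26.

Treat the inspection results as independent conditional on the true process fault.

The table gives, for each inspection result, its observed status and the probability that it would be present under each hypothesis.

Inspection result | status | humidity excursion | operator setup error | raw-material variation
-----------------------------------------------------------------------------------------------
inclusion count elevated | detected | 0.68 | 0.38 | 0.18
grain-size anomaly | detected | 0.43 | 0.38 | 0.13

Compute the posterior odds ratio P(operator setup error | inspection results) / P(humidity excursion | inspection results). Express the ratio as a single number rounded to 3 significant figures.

0.0772

The normalizing constant cancels in an odds ratio, so compute prior × likelihood for the two hypotheses only:
  operator setup error: 0.10 × 0.38 × 0.38 = 0.01444
  humidity excursion: 0.64 × 0.68 × 0.43 = 0.18714
Odds(operator setup error : humidity excursion) = 0.01444 / 0.18714 ≈ 0.0772.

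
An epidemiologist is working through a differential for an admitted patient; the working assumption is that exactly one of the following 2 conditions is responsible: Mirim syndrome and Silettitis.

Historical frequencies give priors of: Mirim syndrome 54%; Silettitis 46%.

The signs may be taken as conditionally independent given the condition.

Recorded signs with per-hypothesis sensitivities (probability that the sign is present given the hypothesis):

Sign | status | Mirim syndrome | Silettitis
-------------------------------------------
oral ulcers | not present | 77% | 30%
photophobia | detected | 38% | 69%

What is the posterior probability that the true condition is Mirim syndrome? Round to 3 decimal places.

Multiply each prior by the joint likelihood of the sign pattern (using 1 − P(present | H) for each absent sign):
  Mirim syndrome: 0.54 × (1 − 0.77) × 0.38 = 0.047196
  Silettitis: 0.46 × (1 − 0.30) × 0.69 = 0.22218
The unnormalized weights sum to 0.26938.
P(Mirim syndrome | evidence) = 0.047196 / 0.26938 ≈ 0.175.

0.175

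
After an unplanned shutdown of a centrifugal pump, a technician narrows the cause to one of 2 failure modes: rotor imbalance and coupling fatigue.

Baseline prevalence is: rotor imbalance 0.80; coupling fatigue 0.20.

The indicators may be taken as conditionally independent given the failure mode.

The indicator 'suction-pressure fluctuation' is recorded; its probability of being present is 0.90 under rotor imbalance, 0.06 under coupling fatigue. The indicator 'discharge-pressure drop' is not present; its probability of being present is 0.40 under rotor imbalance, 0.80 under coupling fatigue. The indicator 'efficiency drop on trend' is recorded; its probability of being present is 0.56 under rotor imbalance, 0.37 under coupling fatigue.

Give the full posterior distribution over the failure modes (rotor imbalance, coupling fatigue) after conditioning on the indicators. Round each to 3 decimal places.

0.996, 0.004

For each hypothesis, the unnormalized posterior weight is prior × product of the indicator likelihoods (using 1 − P(present | H) for each absent indicator):
  rotor imbalance: 0.80 × 0.90 × (1 − 0.40) × 0.56 = 0.24192
  coupling fatigue: 0.20 × 0.06 × (1 − 0.80) × 0.37 = 0.000888
The unnormalized weights sum to 0.24281.
P(rotor imbalance | evidence) = 0.24192 / 0.24281 ≈ 0.996
P(coupling fatigue | evidence) = 0.000888 / 0.24281 ≈ 0.004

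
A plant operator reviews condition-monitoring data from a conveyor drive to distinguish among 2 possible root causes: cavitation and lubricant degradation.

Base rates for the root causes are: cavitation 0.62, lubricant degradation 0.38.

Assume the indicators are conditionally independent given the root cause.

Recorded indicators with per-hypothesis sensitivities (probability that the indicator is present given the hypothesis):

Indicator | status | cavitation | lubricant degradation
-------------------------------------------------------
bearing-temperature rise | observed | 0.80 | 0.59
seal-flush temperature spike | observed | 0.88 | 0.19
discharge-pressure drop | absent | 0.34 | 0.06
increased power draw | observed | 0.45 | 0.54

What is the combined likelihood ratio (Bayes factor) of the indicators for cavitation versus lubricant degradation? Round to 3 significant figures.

3.67

The Bayes factor is the ratio of the joint likelihoods of the indicator pattern under the two hypotheses (using 1 − P(present | H) for each absent indicator).
  cavitation: 0.80 × 0.88 × (1 − 0.34) × 0.45 = 0.20909
  lubricant degradation: 0.59 × 0.19 × (1 − 0.06) × 0.54 = 0.056902
Bayes factor = 0.20909 / 0.056902 ≈ 3.67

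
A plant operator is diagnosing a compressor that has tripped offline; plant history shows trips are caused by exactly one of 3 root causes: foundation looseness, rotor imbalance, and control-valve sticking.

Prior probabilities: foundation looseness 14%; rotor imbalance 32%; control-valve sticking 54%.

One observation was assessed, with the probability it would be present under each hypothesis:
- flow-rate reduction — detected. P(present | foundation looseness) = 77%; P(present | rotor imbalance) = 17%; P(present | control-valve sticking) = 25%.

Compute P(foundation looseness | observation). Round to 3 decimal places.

By Bayes' rule, the unnormalized weight for each hypothesis is prior × likelihood:
  foundation looseness: 0.14 × 0.77 = 0.1078
  rotor imbalance: 0.32 × 0.17 = 0.0544
  control-valve sticking: 0.54 × 0.25 = 0.135
Marginal likelihood of the evidence = 0.2972.
P(foundation looseness | evidence) = 0.1078 / 0.2972 ≈ 0.363.

0.363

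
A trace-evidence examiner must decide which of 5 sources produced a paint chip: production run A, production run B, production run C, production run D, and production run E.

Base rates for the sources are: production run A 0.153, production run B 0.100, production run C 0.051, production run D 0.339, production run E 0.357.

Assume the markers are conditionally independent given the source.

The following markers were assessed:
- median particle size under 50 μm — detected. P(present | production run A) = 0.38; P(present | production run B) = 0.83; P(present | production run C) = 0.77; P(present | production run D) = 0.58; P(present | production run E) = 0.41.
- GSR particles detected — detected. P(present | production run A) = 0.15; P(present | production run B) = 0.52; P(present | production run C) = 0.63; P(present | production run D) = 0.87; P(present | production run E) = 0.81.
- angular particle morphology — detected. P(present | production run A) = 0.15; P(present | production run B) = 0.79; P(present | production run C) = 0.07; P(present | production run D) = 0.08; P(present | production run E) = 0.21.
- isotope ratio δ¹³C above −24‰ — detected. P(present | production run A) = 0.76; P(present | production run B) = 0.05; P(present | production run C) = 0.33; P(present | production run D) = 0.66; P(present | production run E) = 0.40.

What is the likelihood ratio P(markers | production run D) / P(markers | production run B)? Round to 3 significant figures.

1.56

The Bayes factor is the ratio of the joint likelihoods of the marker pattern under the two hypotheses.
  production run D: 0.58 × 0.87 × 0.08 × 0.66 = 0.026643
  production run B: 0.83 × 0.52 × 0.79 × 0.05 = 0.017048
Bayes factor = 0.026643 / 0.017048 ≈ 1.56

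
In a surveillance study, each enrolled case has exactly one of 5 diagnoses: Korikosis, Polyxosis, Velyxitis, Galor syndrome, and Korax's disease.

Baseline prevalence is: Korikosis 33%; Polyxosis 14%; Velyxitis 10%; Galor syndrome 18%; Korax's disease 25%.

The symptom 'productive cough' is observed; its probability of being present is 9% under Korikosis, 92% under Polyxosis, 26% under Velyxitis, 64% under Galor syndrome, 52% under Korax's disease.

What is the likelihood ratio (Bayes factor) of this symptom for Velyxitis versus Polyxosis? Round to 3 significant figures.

0.283

The Bayes factor is the ratio of the two likelihoods.
  Velyxitis: 0.26
  Polyxosis: 0.92
Bayes factor = 0.26 / 0.92 ≈ 0.283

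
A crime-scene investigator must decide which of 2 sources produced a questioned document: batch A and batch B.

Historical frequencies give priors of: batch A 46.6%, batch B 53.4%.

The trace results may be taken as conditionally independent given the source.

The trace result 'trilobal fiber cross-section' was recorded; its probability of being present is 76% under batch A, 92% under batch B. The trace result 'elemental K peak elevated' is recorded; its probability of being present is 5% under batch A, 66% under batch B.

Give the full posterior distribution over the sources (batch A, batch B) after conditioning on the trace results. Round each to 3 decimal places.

0.052, 0.948

By Bayes' rule with conditional independence, the unnormalized weight for each hypothesis is prior × ∏ likelihoods:
  batch A: 0.466 × 0.76 × 0.05 = 0.017708
  batch B: 0.534 × 0.92 × 0.66 = 0.32424
Normalizing constant Z = 0.017708 + 0.32424 = 0.34195.
P(batch A | evidence) = 0.017708 / 0.34195 ≈ 0.052
P(batch B | evidence) = 0.32424 / 0.34195 ≈ 0.948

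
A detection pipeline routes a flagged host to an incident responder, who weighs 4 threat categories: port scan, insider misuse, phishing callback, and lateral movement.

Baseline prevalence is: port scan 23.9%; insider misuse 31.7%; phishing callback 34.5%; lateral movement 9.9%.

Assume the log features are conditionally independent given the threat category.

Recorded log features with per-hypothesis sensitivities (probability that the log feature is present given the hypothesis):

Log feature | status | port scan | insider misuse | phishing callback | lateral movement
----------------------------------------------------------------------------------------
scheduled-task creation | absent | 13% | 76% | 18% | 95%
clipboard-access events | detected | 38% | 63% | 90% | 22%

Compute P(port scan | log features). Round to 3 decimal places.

0.206

By Bayes' rule with conditional independence, the unnormalized weight for each hypothesis is prior × ∏ likelihoods (using 1 − P(present | H) for each absent log feature):
  port scan: 0.239 × (1 − 0.13) × 0.38 = 0.079013
  insider misuse: 0.317 × (1 − 0.76) × 0.63 = 0.04793
  phishing callback: 0.345 × (1 − 0.18) × 0.90 = 0.25461
  lateral movement: 0.099 × (1 − 0.95) × 0.22 = 0.001089
The unnormalized weights sum to 0.38264.
P(port scan | evidence) = 0.079013 / 0.38264 ≈ 0.206.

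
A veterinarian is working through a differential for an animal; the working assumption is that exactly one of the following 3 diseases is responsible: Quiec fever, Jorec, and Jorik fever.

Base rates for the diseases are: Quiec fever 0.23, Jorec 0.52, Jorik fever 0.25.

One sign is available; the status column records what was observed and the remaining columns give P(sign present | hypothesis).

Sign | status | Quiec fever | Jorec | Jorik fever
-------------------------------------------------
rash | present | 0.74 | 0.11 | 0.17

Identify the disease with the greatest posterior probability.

For each hypothesis, the unnormalized posterior weight is prior × likelihood:
  Quiec fever: 0.23 × 0.74 = 0.1702
  Jorec: 0.52 × 0.11 = 0.0572
  Jorik fever: 0.25 × 0.17 = 0.0425
Normalizing constant Z = 0.1702 + 0.0572 + 0.0425 = 0.2699.
P(Quiec fever | evidence) ≈ 0.1702 / 0.2699 ≈ 0.631
P(Jorec | evidence) ≈ 0.0572 / 0.2699 ≈ 0.212
P(Jorik fever | evidence) ≈ 0.0425 / 0.2699 ≈ 0.157
The largest is 0.631, so Quiec fever is most probable.

Quiec fever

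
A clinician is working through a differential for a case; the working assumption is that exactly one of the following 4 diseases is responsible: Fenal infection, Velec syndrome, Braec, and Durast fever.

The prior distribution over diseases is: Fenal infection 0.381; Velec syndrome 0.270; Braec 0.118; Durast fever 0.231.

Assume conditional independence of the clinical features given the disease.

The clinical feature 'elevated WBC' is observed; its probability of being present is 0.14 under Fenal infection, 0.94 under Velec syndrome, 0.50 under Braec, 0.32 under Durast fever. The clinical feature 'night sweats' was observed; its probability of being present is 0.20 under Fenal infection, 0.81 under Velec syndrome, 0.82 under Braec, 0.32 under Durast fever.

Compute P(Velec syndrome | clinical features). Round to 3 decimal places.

By Bayes' rule with conditional independence, the unnormalized weight for each hypothesis is prior × ∏ likelihoods:
  Fenal infection: 0.381 × 0.14 × 0.20 = 0.010668
  Velec syndrome: 0.270 × 0.94 × 0.81 = 0.20558
  Braec: 0.118 × 0.50 × 0.82 = 0.04838
  Durast fever: 0.231 × 0.32 × 0.32 = 0.023654
Normalizing constant Z = 0.010668 + 0.20558 + 0.04838 + 0.023654 = 0.28828.
P(Velec syndrome | evidence) = 0.20558 / 0.28828 ≈ 0.713.

0.713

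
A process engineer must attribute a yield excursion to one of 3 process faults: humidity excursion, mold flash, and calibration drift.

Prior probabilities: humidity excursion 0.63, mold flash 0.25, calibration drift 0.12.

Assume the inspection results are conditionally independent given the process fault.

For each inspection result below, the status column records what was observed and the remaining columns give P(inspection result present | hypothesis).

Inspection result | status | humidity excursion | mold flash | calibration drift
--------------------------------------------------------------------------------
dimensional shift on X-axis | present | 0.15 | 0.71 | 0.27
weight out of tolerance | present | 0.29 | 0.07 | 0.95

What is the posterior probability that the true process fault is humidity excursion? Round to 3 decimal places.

0.388

For each hypothesis, the unnormalized posterior weight is prior × product of the inspection result likelihoods:
  humidity excursion: 0.63 × 0.15 × 0.29 = 0.027405
  mold flash: 0.25 × 0.71 × 0.07 = 0.012425
  calibration drift: 0.12 × 0.27 × 0.95 = 0.03078
The unnormalized weights sum to 0.07061.
P(humidity excursion | evidence) = 0.027405 / 0.07061 ≈ 0.388.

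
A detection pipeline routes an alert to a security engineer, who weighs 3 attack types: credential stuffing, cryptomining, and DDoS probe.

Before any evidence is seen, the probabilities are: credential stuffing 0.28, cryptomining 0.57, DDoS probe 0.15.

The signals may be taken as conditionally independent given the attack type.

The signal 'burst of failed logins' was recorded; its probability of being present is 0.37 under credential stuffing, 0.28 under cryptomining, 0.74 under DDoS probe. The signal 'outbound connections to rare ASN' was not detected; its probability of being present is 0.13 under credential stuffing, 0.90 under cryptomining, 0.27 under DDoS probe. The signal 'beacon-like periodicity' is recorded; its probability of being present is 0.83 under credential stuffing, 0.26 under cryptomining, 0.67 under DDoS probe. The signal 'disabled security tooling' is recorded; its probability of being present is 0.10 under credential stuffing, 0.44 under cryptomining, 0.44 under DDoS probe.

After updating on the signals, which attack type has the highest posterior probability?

By Bayes' rule with conditional independence, the unnormalized weight for each hypothesis is prior × ∏ likelihoods (using 1 − P(present | H) for each absent signal):
  credential stuffing: 0.28 × 0.37 × (1 − 0.13) × 0.83 × 0.10 = 0.007481
  cryptomining: 0.57 × 0.28 × (1 − 0.90) × 0.26 × 0.44 = 0.0018258
  DDoS probe: 0.15 × 0.74 × (1 − 0.27) × 0.67 × 0.44 = 0.023888
The unnormalized weights sum to 0.033194.
P(credential stuffing | evidence) ≈ 0.007481 / 0.033194 ≈ 0.225
P(cryptomining | evidence) ≈ 0.0018258 / 0.033194 ≈ 0.055
P(DDoS probe | evidence) ≈ 0.023888 / 0.033194 ≈ 0.720
The largest is 0.720, so DDoS probe is most probable.

DDoS probe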